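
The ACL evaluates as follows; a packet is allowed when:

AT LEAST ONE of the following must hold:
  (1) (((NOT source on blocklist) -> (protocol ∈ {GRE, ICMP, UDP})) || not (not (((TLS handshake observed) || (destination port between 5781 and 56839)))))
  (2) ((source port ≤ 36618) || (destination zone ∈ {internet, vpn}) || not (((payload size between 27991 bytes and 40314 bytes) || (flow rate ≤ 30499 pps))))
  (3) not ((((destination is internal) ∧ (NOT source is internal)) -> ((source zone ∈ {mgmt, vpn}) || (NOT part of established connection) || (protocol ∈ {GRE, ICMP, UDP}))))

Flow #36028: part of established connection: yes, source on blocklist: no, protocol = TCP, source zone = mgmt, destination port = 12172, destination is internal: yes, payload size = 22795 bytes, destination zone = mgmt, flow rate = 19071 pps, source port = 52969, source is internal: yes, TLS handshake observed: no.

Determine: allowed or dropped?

Allowed

Atomic conditions:
  NOT source on blocklist: no → true
  protocol ∈ {GRE, ICMP, UDP}: TCP is not in the set → false
  TLS handshake observed: no → false
  destination port between 5781 and 56839: 12172 in [5781, 56839] is true
  source port ≤ 36618: 52969 ≤ 36618 is false
  destination zone ∈ {internet, vpn}: mgmt is not in the set → false
  payload size between 27991 bytes and 40314 bytes: 22795 in [27991, 40314] is false
  flow rate ≤ 30499 pps: 19071 ≤ 30499 is true
  destination is internal: yes → true
  NOT source is internal: yes → false
  source zone ∈ {mgmt, vpn}: mgmt is in the set → true
  NOT part of established connection: yes → false
Combine:
[1.1] true → false = false
[1.2.1.1] false OR true = true
[1.2.1] NOT true = false
[1.2] NOT false = true
[1] false OR true = true
[2.3.1] false OR true = true
[2.3] NOT true = false
[2] false OR false OR false = false
[3.1.1] true AND false = false
[3.1.2] true OR false OR false = true
[3.1] false → true (antecedent false ⇒ implication holds) = true
[3] NOT true = false
[root] true OR false OR false = true
Overall: true → allowed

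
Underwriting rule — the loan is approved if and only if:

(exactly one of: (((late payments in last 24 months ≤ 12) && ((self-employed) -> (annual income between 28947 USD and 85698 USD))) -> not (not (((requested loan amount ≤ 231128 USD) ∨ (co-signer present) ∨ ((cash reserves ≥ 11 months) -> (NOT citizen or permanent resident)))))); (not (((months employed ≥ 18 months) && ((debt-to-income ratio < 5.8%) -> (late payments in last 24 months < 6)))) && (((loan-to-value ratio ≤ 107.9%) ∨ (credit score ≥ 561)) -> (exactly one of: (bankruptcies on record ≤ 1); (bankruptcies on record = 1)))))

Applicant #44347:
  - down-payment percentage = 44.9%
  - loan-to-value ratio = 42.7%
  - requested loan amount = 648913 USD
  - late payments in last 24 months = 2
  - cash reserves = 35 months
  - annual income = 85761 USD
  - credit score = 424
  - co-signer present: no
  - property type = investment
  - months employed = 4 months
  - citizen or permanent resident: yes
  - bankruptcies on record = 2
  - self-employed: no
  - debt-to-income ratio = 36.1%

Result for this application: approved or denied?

Atomic conditions:
  late payments in last 24 months ≤ 12: 2 ≤ 12 is true
  self-employed: no → false
  annual income between 28947 USD and 85698 USD: 85761 in [28947, 85698] is false
  requested loan amount ≤ 231128 USD: 648913 ≤ 231128 is false
  co-signer present: no → false
  cash reserves ≥ 11 months: 35 ≥ 11 is true
  NOT citizen or permanent resident: yes → false
  months employed ≥ 18 months: 4 ≥ 18 is false
  debt-to-income ratio < 5.8%: 36.1 < 5.8 is false
  late payments in last 24 months < 6: 2 < 6 is true
  loan-to-value ratio ≤ 107.9%: 42.7 ≤ 107.9 is true
  credit score ≥ 561: 424 ≥ 561 is false
  bankruptcies on record ≤ 1: 2 ≤ 1 is false
  bankruptcies on record = 1: 2 == 1 is false
Combine:
[1.1.2] false → false (antecedent false ⇒ implication holds) = true
[1.1] true AND true = true
[1.2.1.1.3] true → false = false
[1.2.1.1] false OR false OR false = false
[1.2.1] NOT false = true
[1.2] NOT true = false
[1] true → false = false
[2.1.1.2] false → true (antecedent false ⇒ implication holds) = true
[2.1.1] false AND true = false
[2.1] NOT false = true
[2.2.1] true OR false = true
[2.2.2] exactly-one(false, false) = false
[2.2] true → false = false
[2] true AND false = false
[root] exactly-one(false, false) = false
Overall: false → denied

Denied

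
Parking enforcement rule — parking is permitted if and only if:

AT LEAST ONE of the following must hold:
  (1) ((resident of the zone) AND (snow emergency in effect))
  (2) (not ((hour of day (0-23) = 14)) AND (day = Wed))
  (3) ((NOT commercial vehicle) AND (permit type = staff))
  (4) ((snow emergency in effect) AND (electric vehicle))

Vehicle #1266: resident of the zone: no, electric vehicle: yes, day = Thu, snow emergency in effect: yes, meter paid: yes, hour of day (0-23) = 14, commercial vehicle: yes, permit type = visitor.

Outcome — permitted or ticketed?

Permitted

Atomic conditions:
  resident of the zone: no → false
  snow emergency in effect: yes → true
  hour of day (0-23) = 14: 14 == 14 is true
  day = Wed: Thu == Wed is false
  NOT commercial vehicle: yes → false
  permit type = staff: visitor == staff is false
  electric vehicle: yes → true
Combine:
[1] false AND true = false
[2.1] NOT true = false
[2] false AND false = false
[3] false AND false = false
[4] true AND true = true
[root] false OR false OR false OR true = true
Overall: true → permitted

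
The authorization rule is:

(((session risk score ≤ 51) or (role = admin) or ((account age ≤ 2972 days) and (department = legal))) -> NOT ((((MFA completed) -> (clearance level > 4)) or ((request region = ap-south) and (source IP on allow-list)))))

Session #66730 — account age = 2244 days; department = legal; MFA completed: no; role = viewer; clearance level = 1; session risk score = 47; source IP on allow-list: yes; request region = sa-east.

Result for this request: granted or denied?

Atomic conditions:
  session risk score ≤ 51: 47 ≤ 51 is true
  role = admin: viewer == admin is false
  account age ≤ 2972 days: 2244 ≤ 2972 is true
  department = legal: legal == legal is true
  MFA completed: no → false
  clearance level > 4: 1 > 4 is false
  request region = ap-south: sa-east == ap-south is false
  source IP on allow-list: yes → true
Combine:
[1.3] true AND true = true
[1] true OR false OR true = true
[2.1.1] false → false (antecedent false ⇒ implication holds) = true
[2.1.2] false AND true = false
[2.1] true OR false = true
[2] NOT true = false
[root] true → false = false
Overall: false → denied

Denied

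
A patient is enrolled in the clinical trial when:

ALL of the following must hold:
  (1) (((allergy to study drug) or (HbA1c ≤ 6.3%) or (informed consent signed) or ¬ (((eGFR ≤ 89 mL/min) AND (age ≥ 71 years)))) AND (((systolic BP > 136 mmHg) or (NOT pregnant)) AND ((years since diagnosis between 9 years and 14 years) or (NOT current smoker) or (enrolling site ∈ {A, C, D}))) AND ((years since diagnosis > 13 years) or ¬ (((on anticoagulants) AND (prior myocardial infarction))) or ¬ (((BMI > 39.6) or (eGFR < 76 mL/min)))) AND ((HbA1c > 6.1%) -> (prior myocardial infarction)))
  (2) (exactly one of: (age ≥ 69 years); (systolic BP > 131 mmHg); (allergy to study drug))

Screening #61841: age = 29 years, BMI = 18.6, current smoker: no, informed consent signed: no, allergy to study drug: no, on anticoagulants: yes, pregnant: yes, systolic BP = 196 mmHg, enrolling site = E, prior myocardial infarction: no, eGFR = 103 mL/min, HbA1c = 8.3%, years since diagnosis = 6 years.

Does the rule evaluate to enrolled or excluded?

Excluded

Atomic conditions:
  allergy to study drug: no → false
  HbA1c ≤ 6.3%: 8.3 ≤ 6.3 is false
  informed consent signed: no → false
  eGFR ≤ 89 mL/min: 103 ≤ 89 is false
  age ≥ 71 years: 29 ≥ 71 is false
  systolic BP > 136 mmHg: 196 > 136 is true
  NOT pregnant: yes → false
  years since diagnosis between 9 years and 14 years: 6 in [9, 14] is false
  NOT current smoker: no → true
  enrolling site ∈ {A, C, D}: E is not in the set → false
  years since diagnosis > 13 years: 6 > 13 is false
  on anticoagulants: yes → true
  prior myocardial infarction: no → false
  BMI > 39.6: 18.6 > 39.6 is false
  eGFR < 76 mL/min: 103 < 76 is false
  HbA1c > 6.1%: 8.3 > 6.1 is true
  age ≥ 69 years: 29 ≥ 69 is false
  systolic BP > 131 mmHg: 196 > 131 is true
Combine:
[1.1.4.1] false AND false = false
[1.1.4] NOT false = true
[1.1] false OR false OR false OR true = true
[1.2.1] true OR false = true
[1.2.2] false OR true OR false = true
[1.2] true AND true = true
[1.3.2.1] true AND false = false
[1.3.2] NOT false = true
[1.3.3.1] false OR false = false
[1.3.3] NOT false = true
[1.3] false OR true OR true = true
[1.4] true → false = false
[1] true AND true AND true AND false = false
[2] exactly-one(false, true, false) = true
[root] false AND true = false
Overall: false → excluded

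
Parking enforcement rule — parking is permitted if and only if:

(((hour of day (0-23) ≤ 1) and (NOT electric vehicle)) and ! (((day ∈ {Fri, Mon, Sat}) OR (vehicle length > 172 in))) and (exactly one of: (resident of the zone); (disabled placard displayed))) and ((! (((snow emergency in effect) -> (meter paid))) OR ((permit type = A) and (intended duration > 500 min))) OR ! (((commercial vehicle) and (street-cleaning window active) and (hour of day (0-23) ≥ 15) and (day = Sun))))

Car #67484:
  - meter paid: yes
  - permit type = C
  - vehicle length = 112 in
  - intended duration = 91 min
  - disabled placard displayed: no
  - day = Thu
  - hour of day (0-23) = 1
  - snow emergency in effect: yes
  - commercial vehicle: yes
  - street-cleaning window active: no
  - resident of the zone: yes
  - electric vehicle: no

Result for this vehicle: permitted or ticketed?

Permitted

Atomic conditions:
  hour of day (0-23) ≤ 1: 1 ≤ 1 is true
  NOT electric vehicle: no → true
  day ∈ {Fri, Mon, Sat}: Thu is not in the set → false
  vehicle length > 172 in: 112 > 172 is false
  resident of the zone: yes → true
  disabled placard displayed: no → false
  snow emergency in effect: yes → true
  meter paid: yes → true
  permit type = A: C == A is false
  intended duration > 500 min: 91 > 500 is false
  commercial vehicle: yes → true
  street-cleaning window active: no → false
  hour of day (0-23) ≥ 15: 1 ≥ 15 is false
  day = Sun: Thu == Sun is false
Combine:
[1.1] true AND true = true
[1.2.1] false OR false = false
[1.2] NOT false = true
[1.3] exactly-one(true, false) = true
[1] true AND true AND true = true
[2.1.1.1] true → true = true
[2.1.1] NOT true = false
[2.1.2] false AND false = false
[2.1] false OR false = false
[2.2.1] true AND false AND false AND false = false
[2.2] NOT false = true
[2] false OR true = true
[root] true AND true = true
Overall: true → permitted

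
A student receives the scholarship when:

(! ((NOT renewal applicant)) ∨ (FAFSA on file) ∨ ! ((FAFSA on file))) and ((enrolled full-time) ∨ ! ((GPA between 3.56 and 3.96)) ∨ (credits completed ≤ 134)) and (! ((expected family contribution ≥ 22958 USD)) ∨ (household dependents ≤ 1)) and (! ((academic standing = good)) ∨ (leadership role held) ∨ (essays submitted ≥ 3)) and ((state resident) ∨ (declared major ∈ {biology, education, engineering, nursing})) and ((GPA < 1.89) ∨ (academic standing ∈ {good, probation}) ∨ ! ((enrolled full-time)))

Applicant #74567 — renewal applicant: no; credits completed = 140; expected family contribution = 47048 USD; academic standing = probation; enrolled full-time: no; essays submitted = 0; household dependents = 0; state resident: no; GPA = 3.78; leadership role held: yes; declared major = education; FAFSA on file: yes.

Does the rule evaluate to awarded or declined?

Declined

Atomic conditions:
  NOT renewal applicant: no → true
  FAFSA on file: yes → true
  enrolled full-time: no → false
  GPA between 3.56 and 3.96: 3.78 in [3.56, 3.96] is true
  credits completed ≤ 134: 140 ≤ 134 is false
  expected family contribution ≥ 22958 USD: 47048 ≥ 22958 is true
  household dependents ≤ 1: 0 ≤ 1 is true
  academic standing = good: probation == good is false
  leadership role held: yes → true
  essays submitted ≥ 3: 0 ≥ 3 is false
  state resident: no → false
  declared major ∈ {biology, education, engineering, nursing}: education is in the set → true
  GPA < 1.89: 3.78 < 1.89 is false
  academic standing ∈ {good, probation}: probation is in the set → true
Combine:
[1.1] NOT true = false
[1.3] NOT true = false
[1] false OR true OR false = true
[2.2] NOT true = false
[2] false OR false OR false = false
[3.1] NOT true = false
[3] false OR true = true
[4.1] NOT false = true
[4] true OR true OR false = true
[5] false OR true = true
[6.3] NOT false = true
[6] false OR true OR true = true
[root] true AND false AND true AND true AND true AND true = false
Overall: false → declined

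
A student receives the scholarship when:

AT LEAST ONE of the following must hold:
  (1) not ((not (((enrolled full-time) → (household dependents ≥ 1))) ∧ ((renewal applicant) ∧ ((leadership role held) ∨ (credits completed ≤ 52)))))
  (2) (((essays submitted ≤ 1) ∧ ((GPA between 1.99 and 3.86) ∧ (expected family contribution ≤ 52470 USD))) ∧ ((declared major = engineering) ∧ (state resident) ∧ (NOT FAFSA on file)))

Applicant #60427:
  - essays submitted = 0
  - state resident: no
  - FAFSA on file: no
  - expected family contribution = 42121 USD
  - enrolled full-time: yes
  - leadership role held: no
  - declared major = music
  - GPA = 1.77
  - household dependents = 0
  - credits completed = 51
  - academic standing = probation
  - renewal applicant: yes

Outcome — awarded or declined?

Declined

Atomic conditions:
  enrolled full-time: yes → true
  household dependents ≥ 1: 0 ≥ 1 is false
  renewal applicant: yes → true
  leadership role held: no → false
  credits completed ≤ 52: 51 ≤ 52 is true
  essays submitted ≤ 1: 0 ≤ 1 is true
  GPA between 1.99 and 3.86: 1.77 in [1.99, 3.86] is false
  expected family contribution ≤ 52470 USD: 42121 ≤ 52470 is true
  declared major = engineering: music == engineering is false
  state resident: no → false
  NOT FAFSA on file: no → true
Combine:
[1.1.1.1] true → false = false
[1.1.1] NOT false = true
[1.1.2.2] false OR true = true
[1.1.2] true AND true = true
[1.1] true AND true = true
[1] NOT true = false
[2.1.2] false AND true = false
[2.1] true AND false = false
[2.2] false AND false AND true = false
[2] false AND false = false
[root] false OR false = false
Overall: false → declined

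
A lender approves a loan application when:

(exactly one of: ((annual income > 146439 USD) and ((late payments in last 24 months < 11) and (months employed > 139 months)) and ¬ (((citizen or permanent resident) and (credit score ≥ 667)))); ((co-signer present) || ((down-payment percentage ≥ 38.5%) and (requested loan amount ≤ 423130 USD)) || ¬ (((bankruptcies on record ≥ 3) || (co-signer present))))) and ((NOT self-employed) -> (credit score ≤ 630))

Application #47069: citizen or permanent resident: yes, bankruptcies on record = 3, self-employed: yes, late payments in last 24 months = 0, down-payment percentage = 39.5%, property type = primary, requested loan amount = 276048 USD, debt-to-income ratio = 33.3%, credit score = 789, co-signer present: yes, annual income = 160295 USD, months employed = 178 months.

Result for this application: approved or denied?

Approved

Atomic conditions:
  annual income > 146439 USD: 160295 > 146439 is true
  late payments in last 24 months < 11: 0 < 11 is true
  months employed > 139 months: 178 > 139 is true
  citizen or permanent resident: yes → true
  credit score ≥ 667: 789 ≥ 667 is true
  co-signer present: yes → true
  down-payment percentage ≥ 38.5%: 39.5 ≥ 38.5 is true
  requested loan amount ≤ 423130 USD: 276048 ≤ 423130 is true
  bankruptcies on record ≥ 3: 3 ≥ 3 is true
  NOT self-employed: yes → false
  credit score ≤ 630: 789 ≤ 630 is false
Combine:
[1.1.2] true AND true = true
[1.1.3.1] true AND true = true
[1.1.3] NOT true = false
[1.1] true AND true AND false = false
[1.2.2] true AND true = true
[1.2.3.1] true OR true = true
[1.2.3] NOT true = false
[1.2] true OR true OR false = true
[1] exactly-one(false, true) = true
[2] false → false (antecedent false ⇒ implication holds) = true
[root] true AND true = true
Overall: true → approved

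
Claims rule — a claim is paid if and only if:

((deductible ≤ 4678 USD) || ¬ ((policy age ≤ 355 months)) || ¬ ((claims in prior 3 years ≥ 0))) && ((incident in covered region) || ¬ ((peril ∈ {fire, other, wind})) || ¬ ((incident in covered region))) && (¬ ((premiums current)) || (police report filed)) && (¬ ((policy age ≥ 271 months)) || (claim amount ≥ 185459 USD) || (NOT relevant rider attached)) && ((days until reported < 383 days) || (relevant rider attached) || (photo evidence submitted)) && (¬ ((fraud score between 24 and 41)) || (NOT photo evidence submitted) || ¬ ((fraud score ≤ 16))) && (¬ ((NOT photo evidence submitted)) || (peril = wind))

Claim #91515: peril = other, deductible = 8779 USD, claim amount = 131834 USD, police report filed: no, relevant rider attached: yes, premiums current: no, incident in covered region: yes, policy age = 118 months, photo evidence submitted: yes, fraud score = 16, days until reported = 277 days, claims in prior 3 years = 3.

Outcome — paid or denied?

Atomic conditions:
  deductible ≤ 4678 USD: 8779 ≤ 4678 is false
  policy age ≤ 355 months: 118 ≤ 355 is true
  claims in prior 3 years ≥ 0: 3 ≥ 0 is true
  incident in covered region: yes → true
  peril ∈ {fire, other, wind}: other is in the set → true
  premiums current: no → false
  police report filed: no → false
  policy age ≥ 271 months: 118 ≥ 271 is false
  claim amount ≥ 185459 USD: 131834 ≥ 185459 is false
  NOT relevant rider attached: yes → false
  days until reported < 383 days: 277 < 383 is true
  relevant rider attached: yes → true
  photo evidence submitted: yes → true
  fraud score between 24 and 41: 16 in [24, 41] is false
  NOT photo evidence submitted: yes → false
  fraud score ≤ 16: 16 ≤ 16 is true
  peril = wind: other == wind is false
Combine:
[1.2] NOT true = false
[1.3] NOT true = false
[1] false OR false OR false = false
[2.2] NOT true = false
[2.3] NOT true = false
[2] true OR false OR false = true
[3.1] NOT false = true
[3] true OR false = true
[4.1] NOT false = true
[4] true OR false OR false = true
[5] true OR true OR true = true
[6.1] NOT false = true
[6.3] NOT true = false
[6] true OR false OR false = true
[7.1] NOT false = true
[7] true OR false = true
[root] false AND true AND true AND true AND true AND true AND true = false
Overall: false → denied

Denied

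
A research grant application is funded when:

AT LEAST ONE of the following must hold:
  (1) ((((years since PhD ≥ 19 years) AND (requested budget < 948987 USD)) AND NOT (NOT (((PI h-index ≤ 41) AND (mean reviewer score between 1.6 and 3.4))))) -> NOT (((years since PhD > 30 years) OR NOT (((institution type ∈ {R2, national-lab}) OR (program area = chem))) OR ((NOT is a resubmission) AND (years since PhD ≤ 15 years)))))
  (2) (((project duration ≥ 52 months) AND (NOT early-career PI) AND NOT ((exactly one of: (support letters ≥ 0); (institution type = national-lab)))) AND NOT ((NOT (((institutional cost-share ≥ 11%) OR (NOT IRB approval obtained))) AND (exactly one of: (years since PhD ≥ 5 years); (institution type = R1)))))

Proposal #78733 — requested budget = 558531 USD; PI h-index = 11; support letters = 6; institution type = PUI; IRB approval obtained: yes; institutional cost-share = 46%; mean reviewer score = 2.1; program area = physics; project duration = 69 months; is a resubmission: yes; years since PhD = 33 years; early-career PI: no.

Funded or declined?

Atomic conditions:
  years since PhD ≥ 19 years: 33 ≥ 19 is true
  requested budget < 948987 USD: 558531 < 948987 is true
  PI h-index ≤ 41: 11 ≤ 41 is true
  mean reviewer score between 1.6 and 3.4: 2.1 in [1.6, 3.4] is true
  years since PhD > 30 years: 33 > 30 is true
  institution type ∈ {R2, national-lab}: PUI is not in the set → false
  program area = chem: physics == chem is false
  NOT is a resubmission: yes → false
  years since PhD ≤ 15 years: 33 ≤ 15 is false
  project duration ≥ 52 months: 69 ≥ 52 is true
  NOT early-career PI: no → true
  support letters ≥ 0: 6 ≥ 0 is true
  institution type = national-lab: PUI == national-lab is false
  institutional cost-share ≥ 11%: 46 ≥ 11 is true
  NOT IRB approval obtained: yes → false
  years since PhD ≥ 5 years: 33 ≥ 5 is true
  institution type = R1: PUI == R1 is false
Combine:
[1.1.1] true AND true = true
[1.1.2.1.1] true AND true = true
[1.1.2.1] NOT true = false
[1.1.2] NOT false = true
[1.1] true AND true = true
[1.2.1.2.1] false OR false = false
[1.2.1.2] NOT false = true
[1.2.1.3] false AND false = false
[1.2.1] true OR true OR false = true
[1.2] NOT true = false
[1] true → false = false
[2.1.3.1] exactly-one(true, false) = true
[2.1.3] NOT true = false
[2.1] true AND true AND false = false
[2.2.1.1.1] true OR false = true
[2.2.1.1] NOT true = false
[2.2.1.2] exactly-one(true, false) = true
[2.2.1] false AND true = false
[2.2] NOT false = true
[2] false AND true = false
[root] false OR false = false
Overall: false → declined

Declined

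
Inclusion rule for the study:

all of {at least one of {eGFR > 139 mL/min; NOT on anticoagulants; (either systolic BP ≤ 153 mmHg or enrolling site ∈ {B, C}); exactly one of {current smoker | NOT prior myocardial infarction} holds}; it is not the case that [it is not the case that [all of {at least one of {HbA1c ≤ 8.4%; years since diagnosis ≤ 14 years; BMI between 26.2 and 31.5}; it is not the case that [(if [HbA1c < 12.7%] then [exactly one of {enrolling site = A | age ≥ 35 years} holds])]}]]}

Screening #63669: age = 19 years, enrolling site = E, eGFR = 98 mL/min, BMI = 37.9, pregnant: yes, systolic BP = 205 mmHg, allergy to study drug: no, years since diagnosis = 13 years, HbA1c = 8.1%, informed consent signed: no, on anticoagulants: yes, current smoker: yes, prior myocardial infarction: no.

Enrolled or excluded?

Atomic conditions:
  eGFR > 139 mL/min: 98 > 139 is false
  NOT on anticoagulants: yes → false
  systolic BP ≤ 153 mmHg: 205 ≤ 153 is false
  enrolling site ∈ {B, C}: E is not in the set → false
  current smoker: yes → true
  NOT prior myocardial infarction: no → true
  HbA1c ≤ 8.4%: 8.1 ≤ 8.4 is true
  years since diagnosis ≤ 14 years: 13 ≤ 14 is true
  BMI between 26.2 and 31.5: 37.9 in [26.2, 31.5] is false
  HbA1c < 12.7%: 8.1 < 12.7 is true
  enrolling site = A: E == A is false
  age ≥ 35 years: 19 ≥ 35 is false
Combine:
[1.3] false OR false = false
[1.4] exactly-one(true, true) = false
[1] false OR false OR false OR false = false
[2.1.1.1] true OR true OR false = true
[2.1.1.2.1.2] exactly-one(false, false) = false
[2.1.1.2.1] true → false = false
[2.1.1.2] NOT false = true
[2.1.1] true AND true = true
[2.1] NOT true = false
[2] NOT false = true
[root] false AND true = false
Overall: false → excluded

Excluded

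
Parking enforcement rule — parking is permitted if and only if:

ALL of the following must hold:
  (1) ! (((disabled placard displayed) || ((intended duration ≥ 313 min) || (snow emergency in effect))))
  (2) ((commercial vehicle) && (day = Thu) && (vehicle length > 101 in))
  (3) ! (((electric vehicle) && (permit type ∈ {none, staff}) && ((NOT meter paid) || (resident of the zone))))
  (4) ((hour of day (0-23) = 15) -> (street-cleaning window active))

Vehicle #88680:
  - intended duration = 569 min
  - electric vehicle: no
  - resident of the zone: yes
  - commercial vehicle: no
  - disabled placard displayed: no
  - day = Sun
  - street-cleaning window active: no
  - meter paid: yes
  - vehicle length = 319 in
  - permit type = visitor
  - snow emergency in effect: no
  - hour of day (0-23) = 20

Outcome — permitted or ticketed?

Atomic conditions:
  disabled placard displayed: no → false
  intended duration ≥ 313 min: 569 ≥ 313 is true
  snow emergency in effect: no → false
  commercial vehicle: no → false
  day = Thu: Sun == Thu is false
  vehicle length > 101 in: 319 > 101 is true
  electric vehicle: no → false
  permit type ∈ {none, staff}: visitor is not in the set → false
  NOT meter paid: yes → false
  resident of the zone: yes → true
  hour of day (0-23) = 15: 20 == 15 is false
  street-cleaning window active: no → false
Combine:
[1.1.2] true OR false = true
[1.1] false OR true = true
[1] NOT true = false
[2] false AND false AND true = false
[3.1.3] false OR true = true
[3.1] false AND false AND true = false
[3] NOT false = true
[4] false → false (antecedent false ⇒ implication holds) = true
[root] false AND false AND true AND true = false
Overall: false → ticketed

Ticketed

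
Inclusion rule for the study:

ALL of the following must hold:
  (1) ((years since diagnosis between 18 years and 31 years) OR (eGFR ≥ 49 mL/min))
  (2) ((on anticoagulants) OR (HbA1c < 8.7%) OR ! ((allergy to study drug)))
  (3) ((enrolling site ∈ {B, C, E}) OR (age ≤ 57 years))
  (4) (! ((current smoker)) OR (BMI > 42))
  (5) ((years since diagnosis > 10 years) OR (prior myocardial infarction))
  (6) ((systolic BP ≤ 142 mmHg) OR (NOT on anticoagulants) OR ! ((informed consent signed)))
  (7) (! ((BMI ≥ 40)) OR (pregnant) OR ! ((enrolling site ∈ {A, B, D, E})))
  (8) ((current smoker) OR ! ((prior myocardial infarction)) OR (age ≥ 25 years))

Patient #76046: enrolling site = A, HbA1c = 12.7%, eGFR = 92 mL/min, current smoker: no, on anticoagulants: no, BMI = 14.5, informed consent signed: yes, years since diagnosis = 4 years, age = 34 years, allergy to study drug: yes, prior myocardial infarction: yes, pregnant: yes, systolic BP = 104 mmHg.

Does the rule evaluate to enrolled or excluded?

Atomic conditions:
  years since diagnosis between 18 years and 31 years: 4 in [18, 31] is false
  eGFR ≥ 49 mL/min: 92 ≥ 49 is true
  on anticoagulants: no → false
  HbA1c < 8.7%: 12.7 < 8.7 is false
  allergy to study drug: yes → true
  enrolling site ∈ {B, C, E}: A is not in the set → false
  age ≤ 57 years: 34 ≤ 57 is true
  current smoker: no → false
  BMI > 42: 14.5 > 42 is false
  years since diagnosis > 10 years: 4 > 10 is false
  prior myocardial infarction: yes → true
  systolic BP ≤ 142 mmHg: 104 ≤ 142 is true
  NOT on anticoagulants: no → true
  informed consent signed: yes → true
  BMI ≥ 40: 14.5 ≥ 40 is false
  pregnant: yes → true
  enrolling site ∈ {A, B, D, E}: A is in the set → true
  age ≥ 25 years: 34 ≥ 25 is true
Combine:
[1] false OR true = true
[2.3] NOT true = false
[2] false OR false OR false = false
[3] false OR true = true
[4.1] NOT false = true
[4] true OR false = true
[5] false OR true = true
[6.3] NOT true = false
[6] true OR true OR false = true
[7.1] NOT false = true
[7.3] NOT true = false
[7] true OR true OR false = true
[8.2] NOT true = false
[8] false OR false OR true = true
[root] true AND false AND true AND true AND true AND true AND true AND true = false
Overall: false → excluded

Excluded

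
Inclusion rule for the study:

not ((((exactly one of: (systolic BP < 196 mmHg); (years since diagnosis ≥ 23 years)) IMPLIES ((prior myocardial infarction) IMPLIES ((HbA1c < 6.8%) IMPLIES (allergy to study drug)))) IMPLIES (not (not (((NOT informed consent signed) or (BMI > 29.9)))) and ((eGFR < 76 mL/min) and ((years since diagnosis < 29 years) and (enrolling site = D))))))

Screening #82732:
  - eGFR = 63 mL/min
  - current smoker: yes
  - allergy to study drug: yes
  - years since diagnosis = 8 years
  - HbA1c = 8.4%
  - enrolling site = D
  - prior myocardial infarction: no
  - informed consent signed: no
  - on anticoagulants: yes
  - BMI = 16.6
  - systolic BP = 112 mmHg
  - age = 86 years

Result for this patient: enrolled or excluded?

Excluded

Atomic conditions:
  systolic BP < 196 mmHg: 112 < 196 is true
  years since diagnosis ≥ 23 years: 8 ≥ 23 is false
  prior myocardial infarction: no → false
  HbA1c < 6.8%: 8.4 < 6.8 is false
  allergy to study drug: yes → true
  NOT informed consent signed: no → true
  BMI > 29.9: 16.6 > 29.9 is false
  eGFR < 76 mL/min: 63 < 76 is true
  years since diagnosis < 29 years: 8 < 29 is true
  enrolling site = D: D == D is true
Combine:
[1.1.1] exactly-one(true, false) = true
[1.1.2.2] false → true (antecedent false ⇒ implication holds) = true
[1.1.2] false → true (antecedent false ⇒ implication holds) = true
[1.1] true → true = true
[1.2.1.1.1] true OR false = true
[1.2.1.1] NOT true = false
[1.2.1] NOT false = true
[1.2.2.2] true AND true = true
[1.2.2] true AND true = true
[1.2] true AND true = true
[1] true → true = true
[root] NOT true = false
Overall: false → excluded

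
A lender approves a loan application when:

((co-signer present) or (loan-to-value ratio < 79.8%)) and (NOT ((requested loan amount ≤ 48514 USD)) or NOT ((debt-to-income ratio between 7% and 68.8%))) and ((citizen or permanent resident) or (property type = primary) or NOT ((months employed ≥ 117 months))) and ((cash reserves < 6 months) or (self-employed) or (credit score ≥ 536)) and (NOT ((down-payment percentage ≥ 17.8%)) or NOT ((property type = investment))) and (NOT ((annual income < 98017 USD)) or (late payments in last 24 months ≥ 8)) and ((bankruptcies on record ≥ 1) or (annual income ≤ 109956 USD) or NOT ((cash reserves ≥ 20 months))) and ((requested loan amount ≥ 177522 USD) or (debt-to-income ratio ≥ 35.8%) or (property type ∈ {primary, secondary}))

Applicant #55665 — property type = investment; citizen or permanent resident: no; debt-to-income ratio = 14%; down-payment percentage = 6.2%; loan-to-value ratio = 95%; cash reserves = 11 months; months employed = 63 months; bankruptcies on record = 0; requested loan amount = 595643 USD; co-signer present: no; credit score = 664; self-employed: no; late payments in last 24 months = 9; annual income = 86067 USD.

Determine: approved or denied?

Atomic conditions:
  co-signer present: no → false
  loan-to-value ratio < 79.8%: 95 < 79.8 is false
  requested loan amount ≤ 48514 USD: 595643 ≤ 48514 is false
  debt-to-income ratio between 7% and 68.8%: 14 in [7, 68.8] is true
  citizen or permanent resident: no → false
  property type = primary: investment == primary is false
  months employed ≥ 117 months: 63 ≥ 117 is false
  cash reserves < 6 months: 11 < 6 is false
  self-employed: no → false
  credit score ≥ 536: 664 ≥ 536 is true
  down-payment percentage ≥ 17.8%: 6.2 ≥ 17.8 is false
  property type = investment: investment == investment is true
  annual income < 98017 USD: 86067 < 98017 is true
  late payments in last 24 months ≥ 8: 9 ≥ 8 is true
  bankruptcies on record ≥ 1: 0 ≥ 1 is false
  annual income ≤ 109956 USD: 86067 ≤ 109956 is true
  cash reserves ≥ 20 months: 11 ≥ 20 is false
  requested loan amount ≥ 177522 USD: 595643 ≥ 177522 is true
  debt-to-income ratio ≥ 35.8%: 14 ≥ 35.8 is false
  property type ∈ {primary, secondary}: investment is not in the set → false
Combine:
[1] false OR false = false
[2.1] NOT false = true
[2.2] NOT true = false
[2] true OR false = true
[3.3] NOT false = true
[3] false OR false OR true = true
[4] false OR false OR true = true
[5.1] NOT false = true
[5.2] NOT true = false
[5] true OR false = true
[6.1] NOT true = false
[6] false OR true = true
[7.3] NOT false = true
[7] false OR true OR true = true
[8] true OR false OR false = true
[root] false AND true AND true AND true AND true AND true AND true AND true = false
Overall: false → denied

Denied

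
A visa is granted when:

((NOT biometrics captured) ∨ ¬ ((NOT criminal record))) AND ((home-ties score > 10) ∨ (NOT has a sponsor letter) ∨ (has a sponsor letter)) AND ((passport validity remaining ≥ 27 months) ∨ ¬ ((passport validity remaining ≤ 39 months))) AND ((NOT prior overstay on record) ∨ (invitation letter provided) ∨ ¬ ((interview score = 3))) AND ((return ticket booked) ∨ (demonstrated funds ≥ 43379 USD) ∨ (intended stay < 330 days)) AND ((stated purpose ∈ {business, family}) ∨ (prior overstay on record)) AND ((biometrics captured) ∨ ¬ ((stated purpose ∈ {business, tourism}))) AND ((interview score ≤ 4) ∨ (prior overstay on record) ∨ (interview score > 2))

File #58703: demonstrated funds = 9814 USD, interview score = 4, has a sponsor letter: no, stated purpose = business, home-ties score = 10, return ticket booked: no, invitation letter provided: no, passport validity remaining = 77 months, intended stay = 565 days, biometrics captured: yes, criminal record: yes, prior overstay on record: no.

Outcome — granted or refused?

Atomic conditions:
  NOT biometrics captured: yes → false
  NOT criminal record: yes → false
  home-ties score > 10: 10 > 10 is false
  NOT has a sponsor letter: no → true
  has a sponsor letter: no → false
  passport validity remaining ≥ 27 months: 77 ≥ 27 is true
  passport validity remaining ≤ 39 months: 77 ≤ 39 is false
  NOT prior overstay on record: no → true
  invitation letter provided: no → false
  interview score = 3: 4 == 3 is false
  return ticket booked: no → false
  demonstrated funds ≥ 43379 USD: 9814 ≥ 43379 is false
  intended stay < 330 days: 565 < 330 is false
  stated purpose ∈ {business, family}: business is in the set → true
  prior overstay on record: no → false
  biometrics captured: yes → true
  stated purpose ∈ {business, tourism}: business is in the set → true
  interview score ≤ 4: 4 ≤ 4 is true
  interview score > 2: 4 > 2 is true
Combine:
[1.2] NOT false = true
[1] false OR true = true
[2] false OR true OR false = true
[3.2] NOT false = true
[3] true OR true = true
[4.3] NOT false = true
[4] true OR false OR true = true
[5] false OR false OR false = false
[6] true OR false = true
[7.2] NOT true = false
[7] true OR false = true
[8] true OR false OR true = true
[root] true AND true AND true AND true AND false AND true AND true AND true = false
Overall: false → refused

Refused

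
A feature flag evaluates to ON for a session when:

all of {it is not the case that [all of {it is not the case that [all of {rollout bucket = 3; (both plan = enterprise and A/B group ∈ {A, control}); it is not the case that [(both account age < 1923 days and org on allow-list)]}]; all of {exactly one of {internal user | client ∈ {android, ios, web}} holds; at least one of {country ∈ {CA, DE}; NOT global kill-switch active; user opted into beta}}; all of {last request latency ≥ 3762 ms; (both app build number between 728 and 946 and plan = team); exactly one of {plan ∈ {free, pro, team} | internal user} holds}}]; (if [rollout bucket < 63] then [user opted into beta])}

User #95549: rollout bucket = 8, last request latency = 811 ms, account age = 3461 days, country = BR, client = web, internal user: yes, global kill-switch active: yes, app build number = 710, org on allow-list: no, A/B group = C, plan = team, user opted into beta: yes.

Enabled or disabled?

Enabled

Atomic conditions:
  rollout bucket = 3: 8 == 3 is false
  plan = enterprise: team == enterprise is false
  A/B group ∈ {A, control}: C is not in the set → false
  account age < 1923 days: 3461 < 1923 is false
  org on allow-list: no → false
  internal user: yes → true
  client ∈ {android, ios, web}: web is in the set → true
  country ∈ {CA, DE}: BR is not in the set → false
  NOT global kill-switch active: yes → false
  user opted into beta: yes → true
  last request latency ≥ 3762 ms: 811 ≥ 3762 is false
  app build number between 728 and 946: 710 in [728, 946] is false
  plan = team: team == team is true
  plan ∈ {free, pro, team}: team is in the set → true
  rollout bucket < 63: 8 < 63 is true
Combine:
[1.1.1.1.2] false AND false = false
[1.1.1.1.3.1] false AND false = false
[1.1.1.1.3] NOT false = true
[1.1.1.1] false AND false AND true = false
[1.1.1] NOT false = true
[1.1.2.1] exactly-one(true, true) = false
[1.1.2.2] false OR false OR true = true
[1.1.2] false AND true = false
[1.1.3.2] false AND true = false
[1.1.3.3] exactly-one(true, true) = false
[1.1.3] false AND false AND false = false
[1.1] true AND false AND false = false
[1] NOT false = true
[2] true → true = true
[root] true AND true = true
Overall: true → enabled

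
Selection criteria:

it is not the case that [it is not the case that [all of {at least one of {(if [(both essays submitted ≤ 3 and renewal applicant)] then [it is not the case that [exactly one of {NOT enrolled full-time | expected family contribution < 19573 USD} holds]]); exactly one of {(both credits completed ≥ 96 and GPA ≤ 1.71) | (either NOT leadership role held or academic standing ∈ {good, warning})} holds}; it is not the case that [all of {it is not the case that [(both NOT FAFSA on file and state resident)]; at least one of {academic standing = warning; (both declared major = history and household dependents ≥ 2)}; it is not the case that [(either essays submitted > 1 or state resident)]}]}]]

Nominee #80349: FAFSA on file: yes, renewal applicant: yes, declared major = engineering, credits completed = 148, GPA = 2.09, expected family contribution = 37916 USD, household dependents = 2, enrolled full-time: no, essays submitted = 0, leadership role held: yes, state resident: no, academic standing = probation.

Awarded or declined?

Declined

Atomic conditions:
  essays submitted ≤ 3: 0 ≤ 3 is true
  renewal applicant: yes → true
  NOT enrolled full-time: no → true
  expected family contribution < 19573 USD: 37916 < 19573 is false
  credits completed ≥ 96: 148 ≥ 96 is true
  GPA ≤ 1.71: 2.09 ≤ 1.71 is false
  NOT leadership role held: yes → false
  academic standing ∈ {good, warning}: probation is not in the set → false
  NOT FAFSA on file: yes → false
  state resident: no → false
  academic standing = warning: probation == warning is false
  declared major = history: engineering == history is false
  household dependents ≥ 2: 2 ≥ 2 is true
  essays submitted > 1: 0 > 1 is false
Combine:
[1.1.1.1.1] true AND true = true
[1.1.1.1.2.1] exactly-one(true, false) = true
[1.1.1.1.2] NOT true = false
[1.1.1.1] true → false = false
[1.1.1.2.1] true AND false = false
[1.1.1.2.2] false OR false = false
[1.1.1.2] exactly-one(false, false) = false
[1.1.1] false OR false = false
[1.1.2.1.1.1] false AND false = false
[1.1.2.1.1] NOT false = true
[1.1.2.1.2.2] false AND true = false
[1.1.2.1.2] false OR false = false
[1.1.2.1.3.1] false OR false = false
[1.1.2.1.3] NOT false = true
[1.1.2.1] true AND false AND true = false
[1.1.2] NOT false = true
[1.1] false AND true = false
[1] NOT false = true
[root] NOT true = false
Overall: false → declined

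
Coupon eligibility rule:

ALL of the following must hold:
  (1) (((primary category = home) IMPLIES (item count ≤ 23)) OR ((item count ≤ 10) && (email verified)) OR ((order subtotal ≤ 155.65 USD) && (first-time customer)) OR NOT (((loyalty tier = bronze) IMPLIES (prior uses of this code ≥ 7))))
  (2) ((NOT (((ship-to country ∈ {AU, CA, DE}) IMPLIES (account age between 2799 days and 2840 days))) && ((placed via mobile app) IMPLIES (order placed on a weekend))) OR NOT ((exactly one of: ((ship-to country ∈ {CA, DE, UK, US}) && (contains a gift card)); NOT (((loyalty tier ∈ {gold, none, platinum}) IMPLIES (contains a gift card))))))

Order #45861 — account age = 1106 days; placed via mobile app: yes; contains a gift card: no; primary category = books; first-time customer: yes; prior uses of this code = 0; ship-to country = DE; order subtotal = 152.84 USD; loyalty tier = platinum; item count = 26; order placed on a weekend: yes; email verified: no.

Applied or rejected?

Applied

Atomic conditions:
  primary category = home: books == home is false
  item count ≤ 23: 26 ≤ 23 is false
  item count ≤ 10: 26 ≤ 10 is false
  email verified: no → false
  order subtotal ≤ 155.65 USD: 152.84 ≤ 155.65 is true
  first-time customer: yes → true
  loyalty tier = bronze: platinum == bronze is false
  prior uses of this code ≥ 7: 0 ≥ 7 is false
  ship-to country ∈ {AU, CA, DE}: DE is in the set → true
  account age between 2799 days and 2840 days: 1106 in [2799, 2840] is false
  placed via mobile app: yes → true
  order placed on a weekend: yes → true
  ship-to country ∈ {CA, DE, UK, US}: DE is in the set → true
  contains a gift card: no → false
  loyalty tier ∈ {gold, none, platinum}: platinum is in the set → true
Combine:
[1.1] false → false (antecedent false ⇒ implication holds) = true
[1.2] false AND false = false
[1.3] true AND true = true
[1.4.1] false → false (antecedent false ⇒ implication holds) = true
[1.4] NOT true = false
[1] true OR false OR true OR false = true
[2.1.1.1] true → false = false
[2.1.1] NOT false = true
[2.1.2] true → true = true
[2.1] true AND true = true
[2.2.1.1] true AND false = false
[2.2.1.2.1] true → false = false
[2.2.1.2] NOT false = true
[2.2.1] exactly-one(false, true) = true
[2.2] NOT true = false
[2] true OR false = true
[root] true AND true = true
Overall: true → applied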